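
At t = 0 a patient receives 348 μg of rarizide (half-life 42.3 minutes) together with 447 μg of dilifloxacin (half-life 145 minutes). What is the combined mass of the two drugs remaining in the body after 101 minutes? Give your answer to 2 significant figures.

340 μg

rarizide: 348 × (1/2)^(101/42.3) = 348 × (1/2)^2.3877 ≈ 66.498 μg.
dilifloxacin: 447 × (1/2)^(101/145) = 447 × (1/2)^0.69655 ≈ 275.82 μg.
Total = 66.498 + 275.82 ≈ 342.32 μg.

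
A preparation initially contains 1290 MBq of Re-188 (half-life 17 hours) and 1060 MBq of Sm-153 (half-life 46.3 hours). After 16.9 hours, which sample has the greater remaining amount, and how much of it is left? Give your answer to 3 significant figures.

Re-188: 1290 × (1/2)^0.99412 ≈ 647.64 MBq.
Sm-153: 1060 × (1/2)^0.36501 ≈ 823.05 MBq.
Sm-153 has more remaining, at ≈ 823.05 MBq.

Sm-153, 823 MBq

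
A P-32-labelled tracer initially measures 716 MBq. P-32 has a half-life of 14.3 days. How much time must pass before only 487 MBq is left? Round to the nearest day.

Fraction remaining = 487/716 ≈ 0.68017.
n = log₂(716/487) = ln(1.4702)/ln 2 ≈ 0.55604 half-lives.
t = n × t½ = 0.55604 × 14.3 ≈ 7.9513 days.

8 days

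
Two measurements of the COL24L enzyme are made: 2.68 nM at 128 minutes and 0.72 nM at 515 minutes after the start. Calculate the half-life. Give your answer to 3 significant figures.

Over Δt = 515 − 128 = 387 minutes, the level fell by a factor of 2.68/0.72 ≈ 3.7222.
n = log₂(3.7222) ≈ 1.8962 half-lives, so t½ = 387/1.8962 ≈ 204.1 minutes.

204 minutes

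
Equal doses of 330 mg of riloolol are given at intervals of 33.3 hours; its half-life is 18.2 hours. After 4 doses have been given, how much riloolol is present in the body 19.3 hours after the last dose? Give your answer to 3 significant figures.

The 4 doses were given 119.2, 85.9, 52.6, 19.3 hours ago.
Total = 330·(1/2)^(119.2/18.2) + 330·(1/2)^(85.9/18.2) + 330·(1/2)^(52.6/18.2) + 330·(1/2)^(19.3/18.2)
      = 3.5232 + 12.523 + 44.515 + 158.23 ≈ 218.79 mg.

219 mg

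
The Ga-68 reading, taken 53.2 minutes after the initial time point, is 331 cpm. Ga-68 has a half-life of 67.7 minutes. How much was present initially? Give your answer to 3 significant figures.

571 cpm

Number of half-lives elapsed: n = 53.2/67.7 ≈ 0.78582.
A₀ = A × 2^n = 331 × 2^0.78582 = 331 × 1.7241 ≈ 570.67 cpm.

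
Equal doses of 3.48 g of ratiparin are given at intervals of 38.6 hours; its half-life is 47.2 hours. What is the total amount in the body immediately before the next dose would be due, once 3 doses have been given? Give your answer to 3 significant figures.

3.73 g

The 3 doses were given 115.8, 77.2, 38.6 hours ago.
Total = 3.48·(1/2)^(115.8/47.2) + 3.48·(1/2)^(77.2/47.2) + 3.48·(1/2)^(38.6/47.2)
      = 0.63538 + 1.12 + 1.9742 ≈ 3.7296 g.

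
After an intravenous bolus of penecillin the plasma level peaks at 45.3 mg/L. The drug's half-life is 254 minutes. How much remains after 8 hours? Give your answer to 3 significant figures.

Convert the elapsed time: 8 hours = 480 minutes.
Number of half-lives: n = 480/254 ≈ 1.8898.
Remaining = 45.3 × (1/2)^1.8898 = 45.3 × 0.26985 ≈ 12.224 mg/L.

12.2 mg/L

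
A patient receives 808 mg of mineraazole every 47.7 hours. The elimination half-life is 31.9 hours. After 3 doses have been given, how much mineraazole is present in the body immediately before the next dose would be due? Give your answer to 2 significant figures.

420 mg

The 3 doses were given 143.1, 95.4, 47.7 hours ago.
Total = 808·(1/2)^(143.1/31.9) + 808·(1/2)^(95.4/31.9) + 808·(1/2)^(47.7/31.9)
      = 36.06 + 101.66 + 286.6 ≈ 424.32 mg.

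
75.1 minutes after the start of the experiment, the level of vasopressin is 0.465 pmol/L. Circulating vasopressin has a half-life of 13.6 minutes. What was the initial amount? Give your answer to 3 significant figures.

21.4 pmol/L

Number of half-lives elapsed: n = 75.1/13.6 ≈ 5.5221.
A₀ = A × 2^n = 0.465 × 2^5.5221 = 0.465 × 45.952 ≈ 21.368 pmol/L.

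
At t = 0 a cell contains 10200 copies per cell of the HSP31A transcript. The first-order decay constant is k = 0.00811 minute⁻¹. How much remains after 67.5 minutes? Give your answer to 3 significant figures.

5900 copies per cell

t½ = ln 2 / k = 0.69315 / 0.00811 ≈ 85.468 minutes.
Number of half-lives: n = 67.5/85.468 ≈ 0.78977.
Remaining = 10200 × (1/2)^0.78977 = 10200 × 0.57844 ≈ 5900.1 copies per cell.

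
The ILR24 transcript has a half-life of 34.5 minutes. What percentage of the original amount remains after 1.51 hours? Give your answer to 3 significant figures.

1.51 hours = 90.6 minutes.
n = 90.6/34.5 ≈ 2.6261 half-lives.
Fraction remaining = (1/2)^2.6261 ≈ 0.16198, i.e. 16.198%.

16.2%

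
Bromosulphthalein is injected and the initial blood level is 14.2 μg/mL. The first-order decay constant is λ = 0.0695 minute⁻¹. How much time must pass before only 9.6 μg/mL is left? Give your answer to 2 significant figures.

t½ = ln 2 / λ = 0.69315 / 0.0695 ≈ 9.9733 minutes.
Fraction remaining = 9.6/14.2 ≈ 0.67606.
n = log₂(14.2/9.6) = ln(1.4792)/ln 2 ≈ 0.56478 half-lives.
t = n × t½ = 0.56478 × 9.9733 ≈ 5.6328 minutes.

5.6 minutes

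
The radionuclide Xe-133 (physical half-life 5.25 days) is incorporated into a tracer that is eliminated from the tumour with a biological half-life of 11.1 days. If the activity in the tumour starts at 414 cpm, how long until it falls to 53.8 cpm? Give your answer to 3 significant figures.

10.5 days

1/t_eff = 1/t_phys + 1/t_biol = 1/5.25 + 1/11.1 = 0.28057 per day.
t_eff = 5.25 × 11.1 / (5.25 + 11.1) ≈ 3.5642 days.
n = log₂(414/53.8) ≈ 2.944; t = 2.944 × 3.5642 ≈ 10.493 days.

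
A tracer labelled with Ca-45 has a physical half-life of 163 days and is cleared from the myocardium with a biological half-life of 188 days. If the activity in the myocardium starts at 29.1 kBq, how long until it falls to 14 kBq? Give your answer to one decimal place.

92.2 days

1/t_eff = 1/t_phys + 1/t_biol = 1/163 + 1/188 = 0.011454 per day.
t_eff = 163 × 188 / (163 + 188) ≈ 87.305 days.
n = log₂(29.1/14) ≈ 1.0556; t = 1.0556 × 87.305 ≈ 92.158 days.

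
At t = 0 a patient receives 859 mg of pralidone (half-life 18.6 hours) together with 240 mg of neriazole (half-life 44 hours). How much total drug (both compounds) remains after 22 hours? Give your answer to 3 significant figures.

548 mg

pralidone: 859 × (1/2)^(22/18.6) = 859 × (1/2)^1.1828 ≈ 378.39 mg.
neriazole: 240 × (1/2)^(22/44) = 240 × (1/2)^0.5 ≈ 169.71 mg.
Total = 378.39 + 169.71 ≈ 548.09 mg.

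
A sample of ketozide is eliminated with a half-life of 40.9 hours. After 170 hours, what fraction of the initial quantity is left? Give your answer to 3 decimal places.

n = 170/40.9 ≈ 4.1565 half-lives.
Fraction remaining = (1/2)^4.1565 ≈ 0.056076.

0.056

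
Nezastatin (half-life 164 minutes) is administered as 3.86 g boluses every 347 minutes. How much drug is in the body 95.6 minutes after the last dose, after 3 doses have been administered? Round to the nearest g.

3 g

The 3 doses were given 789.6, 442.6, 95.6 minutes ago.
Total = 3.86·(1/2)^(789.6/164) + 3.86·(1/2)^(442.6/164) + 3.86·(1/2)^(95.6/164)
      = 0.13716 + 0.59453 + 2.577 ≈ 3.3087 g.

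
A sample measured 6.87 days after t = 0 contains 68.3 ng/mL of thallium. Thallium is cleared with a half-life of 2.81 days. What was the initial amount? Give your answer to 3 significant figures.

372 ng/mL

Number of half-lives elapsed: n = 6.87/2.81 ≈ 2.4448.
A₀ = A × 2^n = 68.3 × 2^2.4448 = 68.3 × 5.4447 ≈ 371.87 ng/mL.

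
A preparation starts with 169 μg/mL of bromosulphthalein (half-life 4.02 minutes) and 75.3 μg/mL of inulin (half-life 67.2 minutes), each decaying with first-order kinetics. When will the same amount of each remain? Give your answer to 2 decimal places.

Set 169·(1/2)^(t/4.02) = 75.3·(1/2)^(t/67.2).
Taking log₂: log₂(169/75.3) = t·(1/4.02 − 1/67.2).
log₂(2.2444) = 1.1663; 1/4.02 − 1/67.2 = 0.23388.
t = 1.1663 / 0.23388 ≈ 4.9869 minutes.

4.99 minutes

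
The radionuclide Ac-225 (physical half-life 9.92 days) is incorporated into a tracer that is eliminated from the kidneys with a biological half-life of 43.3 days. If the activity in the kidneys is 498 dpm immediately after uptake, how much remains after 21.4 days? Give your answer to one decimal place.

79.3 dpm

1/t_eff = 1/t_phys + 1/t_biol = 1/9.92 + 1/43.3 = 0.1239 per day.
t_eff = 9.92 × 43.3 / (9.92 + 43.3) ≈ 8.071 days.
Remaining = 498 × (1/2)^(21.4/8.071) = 498 × (1/2)^2.6515 ≈ 79.26 dpm.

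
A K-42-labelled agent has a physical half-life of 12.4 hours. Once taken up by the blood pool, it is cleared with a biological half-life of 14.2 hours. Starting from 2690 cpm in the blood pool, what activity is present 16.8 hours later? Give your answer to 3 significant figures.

1/t_eff = 1/t_phys + 1/t_biol = 1/12.4 + 1/14.2 = 0.15107 per hour.
t_eff = 12.4 × 14.2 / (12.4 + 14.2) ≈ 6.6195 hours.
Remaining = 2690 × (1/2)^(16.8/6.6195) = 2690 × (1/2)^2.5379 ≈ 463.19 cpm.

463 cpm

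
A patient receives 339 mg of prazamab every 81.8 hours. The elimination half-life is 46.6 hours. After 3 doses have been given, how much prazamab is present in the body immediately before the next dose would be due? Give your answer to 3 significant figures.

139 mg

The 3 doses were given 245.4, 163.6, 81.8 hours ago.
Total = 339·(1/2)^(245.4/46.6) + 339·(1/2)^(163.6/46.6) + 339·(1/2)^(81.8/46.6)
      = 8.8094 + 29.742 + 100.41 ≈ 138.96 mg.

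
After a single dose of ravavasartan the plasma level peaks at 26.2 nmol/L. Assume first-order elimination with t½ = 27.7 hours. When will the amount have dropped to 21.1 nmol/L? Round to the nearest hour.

Fraction remaining = 21.1/26.2 ≈ 0.80534.
n = log₂(26.2/21.1) = ln(1.2417)/ln 2 ≈ 0.31232 half-lives.
t = n × t½ = 0.31232 × 27.7 ≈ 8.6514 hours.

9 hours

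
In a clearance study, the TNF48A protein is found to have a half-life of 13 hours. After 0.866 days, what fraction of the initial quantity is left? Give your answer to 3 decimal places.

0.866 days = 20.784 hours.
n = 20.784/13 ≈ 1.5988 half-lives.
Fraction remaining = (1/2)^1.5988 ≈ 0.33016.

0.330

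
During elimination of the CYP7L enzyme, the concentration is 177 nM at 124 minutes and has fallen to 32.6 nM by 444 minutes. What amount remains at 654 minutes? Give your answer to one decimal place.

Over Δt = 444 − 124 = 320 minutes, the level fell by a factor of 177/32.6 ≈ 5.4294.
n = log₂(5.4294) ≈ 2.4408 half-lives, so t½ = 320/2.4408 ≈ 131.1 minutes.
From t = 444 to t = 654: 32.6 × (1/2)^((654−444)/131.1) ≈ 10.741 nM.

10.7 nM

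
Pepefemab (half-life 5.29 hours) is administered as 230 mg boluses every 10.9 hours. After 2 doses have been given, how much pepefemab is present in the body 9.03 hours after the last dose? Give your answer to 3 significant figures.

87.3 mg

The 2 doses were given 19.93, 9.03 hours ago.
Total = 230·(1/2)^(19.93/5.29) + 230·(1/2)^(9.03/5.29)
      = 16.889 + 70.448 ≈ 87.337 mg.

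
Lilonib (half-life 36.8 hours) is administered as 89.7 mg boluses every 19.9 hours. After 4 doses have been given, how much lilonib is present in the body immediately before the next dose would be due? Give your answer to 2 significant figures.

150 mg

The 4 doses were given 79.6, 59.7, 39.8, 19.9 hours ago.
Total = 89.7·(1/2)^(79.6/36.8) + 89.7·(1/2)^(59.7/36.8) + 89.7·(1/2)^(39.8/36.8) + 89.7·(1/2)^(19.9/36.8)
      = 20.029 + 29.136 + 42.386 + 61.661 ≈ 153.21 mg.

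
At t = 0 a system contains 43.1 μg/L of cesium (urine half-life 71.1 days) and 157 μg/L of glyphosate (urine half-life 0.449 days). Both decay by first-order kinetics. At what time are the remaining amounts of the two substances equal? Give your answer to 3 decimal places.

Set 43.1·(1/2)^(t/71.1) = 157·(1/2)^(t/0.449).
Taking log₂: log₂(43.1/157) = t·(1/71.1 − 1/0.449).
log₂(0.27452) = -1.865; 1/71.1 − 1/0.449 = -2.2131.
t = -1.865 / -2.2131 ≈ 0.84271 days.

0.843 days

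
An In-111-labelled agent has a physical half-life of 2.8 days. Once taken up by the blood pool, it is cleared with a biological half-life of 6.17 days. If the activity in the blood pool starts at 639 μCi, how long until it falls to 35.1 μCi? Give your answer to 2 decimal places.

1/t_eff = 1/t_phys + 1/t_biol = 1/2.8 + 1/6.17 = 0.51922 per day.
t_eff = 2.8 × 6.17 / (2.8 + 6.17) ≈ 1.926 days.
n = log₂(639/35.1) ≈ 4.1863; t = 4.1863 × 1.926 ≈ 8.0627 days.

8.06 days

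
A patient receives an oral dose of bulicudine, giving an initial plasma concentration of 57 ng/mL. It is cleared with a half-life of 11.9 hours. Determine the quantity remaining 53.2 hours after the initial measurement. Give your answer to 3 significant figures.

2.57 ng/mL

Number of half-lives: n = 53.2/11.9 ≈ 4.4706.
Remaining = 57 × (1/2)^4.4706 = 57 × 0.045104 ≈ 2.571 ng/mL.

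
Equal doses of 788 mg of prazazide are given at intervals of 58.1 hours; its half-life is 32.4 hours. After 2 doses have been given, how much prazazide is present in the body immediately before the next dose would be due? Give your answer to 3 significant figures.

The 2 doses were given 116.2, 58.1 hours ago.
Total = 788·(1/2)^(116.2/32.4) + 788·(1/2)^(58.1/32.4)
      = 65.6 + 227.36 ≈ 292.96 mg.

293 mg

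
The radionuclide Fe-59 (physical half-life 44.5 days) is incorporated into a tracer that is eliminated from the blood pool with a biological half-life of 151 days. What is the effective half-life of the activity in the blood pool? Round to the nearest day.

34 days

1/t_eff = 1/t_phys + 1/t_biol = 1/44.5 + 1/151 = 0.029094 per day.
t_eff = 44.5 × 151 / (44.5 + 151) ≈ 34.371 days.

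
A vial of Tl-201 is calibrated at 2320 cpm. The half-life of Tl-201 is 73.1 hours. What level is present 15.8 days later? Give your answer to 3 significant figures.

63.7 cpm

Convert the elapsed time: 15.8 days = 379.2 hours.
Number of half-lives: n = 379.2/73.1 ≈ 5.1874.
Remaining = 2320 × (1/2)^5.1874 = 2320 × 0.027443 ≈ 63.668 cpm.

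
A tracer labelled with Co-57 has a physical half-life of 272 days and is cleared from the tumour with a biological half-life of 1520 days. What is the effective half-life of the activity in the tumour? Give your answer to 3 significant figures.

1/t_eff = 1/t_phys + 1/t_biol = 1/272 + 1/1520 = 0.0043344 per day.
t_eff = 272 × 1520 / (272 + 1520) ≈ 230.71 days.

231 days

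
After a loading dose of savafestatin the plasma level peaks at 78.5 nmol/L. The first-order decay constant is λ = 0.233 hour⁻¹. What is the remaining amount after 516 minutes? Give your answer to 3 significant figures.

t½ = ln 2 / λ = 0.69315 / 0.233 ≈ 2.9749 hours.
Convert the elapsed time: 516 minutes = 8.6 hours.
Number of half-lives: n = 8.6/2.9749 ≈ 2.8909.
Remaining = 78.5 × (1/2)^2.8909 = 78.5 × 0.13482 ≈ 10.584 nmol/L.

10.6 nmol/L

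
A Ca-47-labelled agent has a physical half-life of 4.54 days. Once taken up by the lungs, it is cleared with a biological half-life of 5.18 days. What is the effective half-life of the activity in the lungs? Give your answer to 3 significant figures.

1/t_eff = 1/t_phys + 1/t_biol = 1/4.54 + 1/5.18 = 0.41331 per day.
t_eff = 4.54 × 5.18 / (4.54 + 5.18) ≈ 2.4195 days.

2.42 days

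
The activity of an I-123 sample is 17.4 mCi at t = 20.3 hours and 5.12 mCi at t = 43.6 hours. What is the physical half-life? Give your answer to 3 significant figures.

13.2 hours

Over Δt = 43.6 − 20.3 = 23.3 hours, the level fell by a factor of 17.4/5.12 ≈ 3.3984.
n = log₂(3.3984) ≈ 1.7649 half-lives, so t½ = 23.3/1.7649 ≈ 13.202 hours.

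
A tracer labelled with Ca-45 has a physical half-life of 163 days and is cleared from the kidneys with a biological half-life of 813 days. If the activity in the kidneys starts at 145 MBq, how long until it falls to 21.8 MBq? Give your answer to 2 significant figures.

1/t_eff = 1/t_phys + 1/t_biol = 1/163 + 1/813 = 0.007365 per day.
t_eff = 163 × 813 / (163 + 813) ≈ 135.78 days.
n = log₂(145/21.8) ≈ 2.7337; t = 2.7337 × 135.78 ≈ 371.17 days.

370 days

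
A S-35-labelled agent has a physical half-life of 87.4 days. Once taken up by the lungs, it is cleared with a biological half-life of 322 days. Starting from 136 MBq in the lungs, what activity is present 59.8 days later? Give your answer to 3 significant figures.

1/t_eff = 1/t_phys + 1/t_biol = 1/87.4 + 1/322 = 0.014547 per day.
t_eff = 87.4 × 322 / (87.4 + 322) ≈ 68.742 days.
Remaining = 136 × (1/2)^(59.8/68.742) = 136 × (1/2)^0.86992 ≈ 74.416 MBq.

74.4 MBq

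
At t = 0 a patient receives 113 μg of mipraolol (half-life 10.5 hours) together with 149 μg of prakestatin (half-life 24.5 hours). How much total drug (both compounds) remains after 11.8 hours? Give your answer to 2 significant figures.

160 μg

mipraolol: 113 × (1/2)^(11.8/10.5) = 113 × (1/2)^1.1238 ≈ 51.853 μg.
prakestatin: 149 × (1/2)^(11.8/24.5) = 149 × (1/2)^0.48163 ≈ 106.71 μg.
Total = 51.853 + 106.71 ≈ 158.56 μg.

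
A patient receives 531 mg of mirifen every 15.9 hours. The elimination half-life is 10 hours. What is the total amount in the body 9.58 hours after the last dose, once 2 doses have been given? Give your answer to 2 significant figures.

The 2 doses were given 25.48, 9.58 hours ago.
Total = 531·(1/2)^(25.48/10) + 531·(1/2)^(9.58/10)
      = 90.797 + 273.34 ≈ 364.14 mg.

360 mg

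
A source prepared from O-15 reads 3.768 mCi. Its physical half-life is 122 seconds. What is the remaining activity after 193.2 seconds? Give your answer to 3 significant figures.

1.26 mCi

Number of half-lives: n = 193.2/122 ≈ 1.5836.
Remaining = 3.768 × (1/2)^1.5836 = 3.768 × 0.33365 ≈ 1.2572 mCi.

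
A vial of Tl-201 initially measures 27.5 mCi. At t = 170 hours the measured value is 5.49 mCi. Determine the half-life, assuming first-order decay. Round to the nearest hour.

73 hours

A/A₀ = 5.49/27.5 ≈ 0.19964.
n = log₂(5.0091) ≈ 2.3246 half-lives elapsed in 170 hours.
t½ = 170/2.3246 ≈ 73.132 hours.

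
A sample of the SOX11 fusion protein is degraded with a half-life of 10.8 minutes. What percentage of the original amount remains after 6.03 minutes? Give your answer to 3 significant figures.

n = 6.03/10.8 ≈ 0.55833 half-lives.
Fraction remaining = (1/2)^0.55833 ≈ 0.67909, i.e. 67.909%.

67.9%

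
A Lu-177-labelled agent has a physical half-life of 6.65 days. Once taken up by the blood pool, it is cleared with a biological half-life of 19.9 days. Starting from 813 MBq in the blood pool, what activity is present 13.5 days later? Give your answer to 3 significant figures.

124 MBq

1/t_eff = 1/t_phys + 1/t_biol = 1/6.65 + 1/19.9 = 0.20063 per day.
t_eff = 6.65 × 19.9 / (6.65 + 19.9) ≈ 4.9844 days.
Remaining = 813 × (1/2)^(13.5/4.9844) = 813 × (1/2)^2.7085 ≈ 124.38 MBq.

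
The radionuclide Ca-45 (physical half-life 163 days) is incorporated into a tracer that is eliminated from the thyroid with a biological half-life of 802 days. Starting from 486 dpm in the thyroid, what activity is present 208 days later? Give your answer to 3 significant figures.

1/t_eff = 1/t_phys + 1/t_biol = 1/163 + 1/802 = 0.0073819 per day.
t_eff = 163 × 802 / (163 + 802) ≈ 135.47 days.
Remaining = 486 × (1/2)^(208/135.47) = 486 × (1/2)^1.5354 ≈ 167.66 dpm.

168 dpm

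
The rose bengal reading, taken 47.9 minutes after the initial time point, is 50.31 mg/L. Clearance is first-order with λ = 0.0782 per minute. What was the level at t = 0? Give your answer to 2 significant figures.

2100 mg/L

t½ = ln 2 / λ = 0.69315 / 0.0782 ≈ 8.8638 minutes.
Number of half-lives elapsed: n = 47.9/8.8638 ≈ 5.404.
A₀ = A × 2^n = 50.31 × 2^5.404 = 50.31 × 42.342 ≈ 2130.2 mg/L.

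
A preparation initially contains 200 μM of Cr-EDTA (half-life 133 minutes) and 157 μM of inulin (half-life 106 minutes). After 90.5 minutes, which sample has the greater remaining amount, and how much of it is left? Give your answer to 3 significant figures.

Cr-EDTA: 200 × (1/2)^0.68045 ≈ 124.79 μM.
inulin: 157 × (1/2)^0.85377 ≈ 86.874 μM.
Cr-EDTA has more remaining, at ≈ 124.79 μM.

Cr-EDTA, 125 μM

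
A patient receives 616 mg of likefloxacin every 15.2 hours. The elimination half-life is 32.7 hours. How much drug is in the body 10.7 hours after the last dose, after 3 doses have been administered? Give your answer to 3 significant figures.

The 3 doses were given 41.1, 25.9, 10.7 hours ago.
Total = 616·(1/2)^(41.1/32.7) + 616·(1/2)^(25.9/32.7) + 616·(1/2)^(10.7/32.7)
      = 257.76 + 355.75 + 491 ≈ 1104.5 mg.

1100 mg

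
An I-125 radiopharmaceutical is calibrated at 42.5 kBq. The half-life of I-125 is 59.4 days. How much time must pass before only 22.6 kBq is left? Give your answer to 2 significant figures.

54 days

Fraction remaining = 22.6/42.5 ≈ 0.53176.
n = log₂(42.5/22.6) = ln(1.8805)/ln 2 ≈ 0.91114 half-lives.
t = n × t½ = 0.91114 × 59.4 ≈ 54.122 days.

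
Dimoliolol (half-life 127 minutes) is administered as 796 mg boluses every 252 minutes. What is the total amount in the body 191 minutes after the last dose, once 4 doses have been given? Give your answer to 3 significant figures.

374 mg

The 4 doses were given 947, 695, 443, 191 minutes ago.
Total = 796·(1/2)^(947/127) + 796·(1/2)^(695/127) + 796·(1/2)^(443/127) + 796·(1/2)^(191/127)
      = 4.5313 + 17.929 + 70.935 + 280.66 ≈ 374.06 mg.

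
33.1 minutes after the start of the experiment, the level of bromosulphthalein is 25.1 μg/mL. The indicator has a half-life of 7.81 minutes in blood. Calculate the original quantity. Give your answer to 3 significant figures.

474 μg/mL

Number of half-lives elapsed: n = 33.1/7.81 ≈ 4.2382.
A₀ = A × 2^n = 25.1 × 2^4.2382 = 25.1 × 18.872 ≈ 473.68 μg/mL.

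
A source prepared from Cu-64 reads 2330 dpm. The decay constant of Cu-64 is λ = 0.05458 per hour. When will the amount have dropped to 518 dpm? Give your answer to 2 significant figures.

t½ = ln 2 / λ = 0.69315 / 0.05458 ≈ 12.7 hours.
Fraction remaining = 518/2330 ≈ 0.22232.
n = log₂(2330/518) = ln(4.4981)/ln 2 ≈ 2.1693 half-lives.
t = n × t½ = 2.1693 × 12.7 ≈ 27.549 hours.

28 hours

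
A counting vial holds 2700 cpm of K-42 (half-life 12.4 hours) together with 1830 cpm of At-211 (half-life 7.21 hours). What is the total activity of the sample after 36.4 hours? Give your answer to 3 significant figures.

K-42: 2700 × (1/2)^(36.4/12.4) = 2700 × (1/2)^2.9355 ≈ 352.94 cpm.
At-211: 1830 × (1/2)^(36.4/7.21) = 1830 × (1/2)^5.0485 ≈ 55.295 cpm.
Total = 352.94 + 55.295 ≈ 408.23 cpm.

408 cpm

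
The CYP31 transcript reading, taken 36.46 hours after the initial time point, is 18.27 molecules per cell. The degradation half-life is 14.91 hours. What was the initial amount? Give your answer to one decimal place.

Number of half-lives elapsed: n = 36.46/14.91 ≈ 2.4453.
A₀ = A × 2^n = 18.27 × 2^2.4453 = 18.27 × 5.4465 ≈ 99.508 molecules per cell.

99.5 molecules per cell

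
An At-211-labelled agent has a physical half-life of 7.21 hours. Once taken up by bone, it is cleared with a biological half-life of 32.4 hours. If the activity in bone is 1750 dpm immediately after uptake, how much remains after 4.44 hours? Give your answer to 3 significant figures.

1/t_eff = 1/t_phys + 1/t_biol = 1/7.21 + 1/32.4 = 0.16956 per hour.
t_eff = 7.21 × 32.4 / (7.21 + 32.4) ≈ 5.8976 hours.
Remaining = 1750 × (1/2)^(4.44/5.8976) = 1750 × (1/2)^0.75285 ≈ 1038.5 dpm.

1040 dpm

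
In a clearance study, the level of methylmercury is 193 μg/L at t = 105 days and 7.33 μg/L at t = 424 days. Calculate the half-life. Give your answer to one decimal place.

Over Δt = 424 − 105 = 319 days, the level fell by a factor of 193/7.33 ≈ 26.33.
n = log₂(26.33) ≈ 4.7186 half-lives, so t½ = 319/4.7186 ≈ 67.604 days.

67.6 days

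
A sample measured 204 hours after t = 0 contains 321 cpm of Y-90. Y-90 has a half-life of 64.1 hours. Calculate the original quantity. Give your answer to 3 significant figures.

Number of half-lives elapsed: n = 204/64.1 ≈ 3.1825.
A₀ = A × 2^n = 321 × 2^3.1825 = 321 × 9.079 ≈ 2914.3 cpm.

2910 cpm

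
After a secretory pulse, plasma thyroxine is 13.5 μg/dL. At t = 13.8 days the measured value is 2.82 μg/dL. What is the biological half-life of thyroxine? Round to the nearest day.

6 days

A/A₀ = 2.82/13.5 ≈ 0.20889.
n = log₂(4.7872) ≈ 2.2592 half-lives elapsed in 13.8 days.
t½ = 13.8/2.2592 ≈ 6.1084 days.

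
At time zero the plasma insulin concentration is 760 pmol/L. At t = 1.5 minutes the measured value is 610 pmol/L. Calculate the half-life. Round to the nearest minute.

5 minutes

A/A₀ = 610/760 ≈ 0.80263.
n = log₂(1.2459) ≈ 0.31719 half-lives elapsed in 1.5 minutes.
t½ = 1.5/0.31719 ≈ 4.729 minutes.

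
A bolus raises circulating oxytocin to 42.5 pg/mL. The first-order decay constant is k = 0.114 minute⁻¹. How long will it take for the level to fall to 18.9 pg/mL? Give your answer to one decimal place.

7.1 minutes

t½ = ln 2 / k = 0.69315 / 0.114 ≈ 6.0802 minutes.
Fraction remaining = 18.9/42.5 ≈ 0.44471.
n = log₂(42.5/18.9) = ln(2.2487)/ln 2 ≈ 1.1691 half-lives.
t = n × t½ = 1.1691 × 6.0802 ≈ 7.1083 minutes.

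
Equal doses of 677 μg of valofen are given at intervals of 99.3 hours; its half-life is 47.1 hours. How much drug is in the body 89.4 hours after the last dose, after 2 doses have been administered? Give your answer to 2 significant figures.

The 2 doses were given 188.7, 89.4 hours ago.
Total = 677·(1/2)^(188.7/47.1) + 677·(1/2)^(89.4/47.1)
      = 42.126 + 181.64 ≈ 223.76 μg.

220 μg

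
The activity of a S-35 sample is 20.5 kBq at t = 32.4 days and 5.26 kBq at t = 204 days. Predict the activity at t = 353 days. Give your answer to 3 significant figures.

1.61 kBq

Over Δt = 204 − 32.4 = 171.6 days, the level fell by a factor of 20.5/5.26 ≈ 3.8973.
n = log₂(3.8973) ≈ 1.9625 half-lives, so t½ = 171.6/1.9625 ≈ 87.44 days.
From t = 204 to t = 353: 5.26 × (1/2)^((353−204)/87.44) ≈ 1.6144 kBq.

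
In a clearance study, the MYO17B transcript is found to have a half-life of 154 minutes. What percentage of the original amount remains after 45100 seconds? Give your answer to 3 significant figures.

3.39%

45100 seconds = 751.667 minutes.
n = 751.667/154 ≈ 4.881 half-lives.
Fraction remaining = (1/2)^4.881 ≈ 0.033938, i.e. 3.3938%.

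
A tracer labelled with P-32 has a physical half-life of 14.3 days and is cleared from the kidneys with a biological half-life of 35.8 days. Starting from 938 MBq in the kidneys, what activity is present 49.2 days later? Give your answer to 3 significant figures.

1/t_eff = 1/t_phys + 1/t_biol = 1/14.3 + 1/35.8 = 0.097863 per day.
t_eff = 14.3 × 35.8 / (14.3 + 35.8) ≈ 10.218 days.
Remaining = 938 × (1/2)^(49.2/10.218) = 938 × (1/2)^4.8149 ≈ 33.326 MBq.

33.3 MBq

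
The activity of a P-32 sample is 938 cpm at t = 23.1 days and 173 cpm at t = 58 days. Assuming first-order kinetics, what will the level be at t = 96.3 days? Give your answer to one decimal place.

27.1 cpm

Over Δt = 58 − 23.1 = 34.9 days, the level fell by a factor of 938/173 ≈ 5.422.
n = log₂(5.422) ≈ 2.4388 half-lives, so t½ = 34.9/2.4388 ≈ 14.31 days.
From t = 58 to t = 96.3: 173 × (1/2)^((96.3−58)/14.31) ≈ 27.062 cpm.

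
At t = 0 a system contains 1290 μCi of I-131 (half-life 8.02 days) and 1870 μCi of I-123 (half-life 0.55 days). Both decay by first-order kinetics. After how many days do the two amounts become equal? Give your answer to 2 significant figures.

Set 1290·(1/2)^(t/8.02) = 1870·(1/2)^(t/0.55).
Taking log₂: log₂(1290/1870) = t·(1/8.02 − 1/0.55).
log₂(0.68984) = -0.53567; 1/8.02 − 1/0.55 = -1.6935.
t = -0.53567 / -1.6935 ≈ 0.31631 days.

0.32 days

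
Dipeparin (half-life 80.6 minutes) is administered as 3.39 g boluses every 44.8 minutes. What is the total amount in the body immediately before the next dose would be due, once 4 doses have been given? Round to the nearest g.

6 g

The 4 doses were given 179.2, 134.4, 89.6, 44.8 minutes ago.
Total = 3.39·(1/2)^(179.2/80.6) + 3.39·(1/2)^(134.4/80.6) + 3.39·(1/2)^(89.6/80.6) + 3.39·(1/2)^(44.8/80.6)
      = 0.72596 + 1.0672 + 1.5688 + 2.3061 ≈ 5.668 g.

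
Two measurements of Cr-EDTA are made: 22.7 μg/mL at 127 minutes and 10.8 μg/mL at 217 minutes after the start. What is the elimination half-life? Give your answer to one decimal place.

84.0 minutes

Over Δt = 217 − 127 = 90 minutes, the level fell by a factor of 22.7/10.8 ≈ 2.1019.
n = log₂(2.1019) ≈ 1.0717 half-lives, so t½ = 90/1.0717 ≈ 83.982 minutes.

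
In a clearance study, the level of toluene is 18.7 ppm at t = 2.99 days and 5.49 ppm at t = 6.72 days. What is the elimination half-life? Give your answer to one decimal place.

Over Δt = 6.72 − 2.99 = 3.73 days, the level fell by a factor of 18.7/5.49 ≈ 3.4062.
n = log₂(3.4062) ≈ 1.7682 half-lives, so t½ = 3.73/1.7682 ≈ 2.1095 days.

2.1 days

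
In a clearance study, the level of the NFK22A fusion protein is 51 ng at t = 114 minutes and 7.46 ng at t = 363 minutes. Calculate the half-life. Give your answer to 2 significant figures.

90 minutes

Over Δt = 363 − 114 = 249 minutes, the level fell by a factor of 51/7.46 ≈ 6.8365.
n = log₂(6.8365) ≈ 2.7732 half-lives, so t½ = 249/2.7732 ≈ 89.786 minutes.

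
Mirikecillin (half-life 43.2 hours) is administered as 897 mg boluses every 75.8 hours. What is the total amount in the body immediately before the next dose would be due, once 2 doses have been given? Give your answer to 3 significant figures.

The 2 doses were given 151.6, 75.8 hours ago.
Total = 897·(1/2)^(151.6/43.2) + 897·(1/2)^(75.8/43.2)
      = 78.777 + 265.83 ≈ 344.6 mg.

345 mg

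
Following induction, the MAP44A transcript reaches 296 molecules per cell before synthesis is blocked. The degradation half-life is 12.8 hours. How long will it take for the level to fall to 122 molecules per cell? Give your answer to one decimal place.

Fraction remaining = 122/296 ≈ 0.41216.
n = log₂(296/122) = ln(2.4262)/ln 2 ≈ 1.2787 half-lives.
t = n × t½ = 1.2787 × 12.8 ≈ 16.368 hours.

16.4 hours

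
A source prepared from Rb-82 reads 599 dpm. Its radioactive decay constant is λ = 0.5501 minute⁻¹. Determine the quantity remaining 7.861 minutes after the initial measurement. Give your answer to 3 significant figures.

t½ = ln 2 / λ = 0.69315 / 0.5501 ≈ 1.26 minutes.
Number of half-lives: n = 7.861/1.26 ≈ 6.2387.
Remaining = 599 × (1/2)^6.2387 = 599 × 0.013242 ≈ 7.9322 dpm.

7.93 dpm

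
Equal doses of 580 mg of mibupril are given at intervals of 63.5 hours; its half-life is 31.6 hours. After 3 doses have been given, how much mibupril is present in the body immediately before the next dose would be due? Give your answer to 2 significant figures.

The 3 doses were given 190.5, 127, 63.5 hours ago.
Total = 580·(1/2)^(190.5/31.6) + 580·(1/2)^(127/31.6) + 580·(1/2)^(63.5/31.6)
      = 8.8853 + 35.776 + 144.05 ≈ 188.71 mg.

190 mg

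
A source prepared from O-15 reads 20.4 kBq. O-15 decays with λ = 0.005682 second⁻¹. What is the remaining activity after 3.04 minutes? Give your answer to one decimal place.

7.2 kBq

t½ = ln 2 / λ = 0.69315 / 0.005682 ≈ 121.99 seconds.
Convert the elapsed time: 3.04 minutes = 182.4 seconds.
Number of half-lives: n = 182.4/121.99 ≈ 1.4952.
Remaining = 20.4 × (1/2)^1.4952 = 20.4 × 0.35473 ≈ 7.2365 kBq.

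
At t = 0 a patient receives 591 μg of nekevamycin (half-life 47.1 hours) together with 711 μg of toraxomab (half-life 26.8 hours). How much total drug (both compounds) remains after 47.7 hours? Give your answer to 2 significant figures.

500 μg

nekevamycin: 591 × (1/2)^(47.7/47.1) = 591 × (1/2)^1.0127 ≈ 292.9 μg.
toraxomab: 711 × (1/2)^(47.7/26.8) = 711 × (1/2)^1.7799 ≈ 207.05 μg.
Total = 292.9 + 207.05 ≈ 499.96 μg.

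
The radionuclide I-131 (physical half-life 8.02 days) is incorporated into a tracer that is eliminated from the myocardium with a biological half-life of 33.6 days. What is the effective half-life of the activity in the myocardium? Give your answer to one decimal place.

6.5 days

1/t_eff = 1/t_phys + 1/t_biol = 1/8.02 + 1/33.6 = 0.15445 per day.
t_eff = 8.02 × 33.6 / (8.02 + 33.6) ≈ 6.4746 days.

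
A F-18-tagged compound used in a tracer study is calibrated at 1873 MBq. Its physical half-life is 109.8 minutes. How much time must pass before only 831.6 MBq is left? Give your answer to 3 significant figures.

Fraction remaining = 831.6/1873 ≈ 0.44399.
n = log₂(1873/831.6) = ln(2.2523)/ln 2 ≈ 1.1714 half-lives.
t = n × t½ = 1.1714 × 109.8 ≈ 128.62 minutes.

129 minutes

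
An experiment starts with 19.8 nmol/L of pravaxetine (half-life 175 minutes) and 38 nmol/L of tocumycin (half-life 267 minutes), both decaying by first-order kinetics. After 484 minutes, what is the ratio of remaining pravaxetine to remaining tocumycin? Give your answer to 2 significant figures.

0.27

pravaxetine: 19.8 × (1/2)^(484/175) = 19.8 × (1/2)^2.7657 ≈ 2.9114 nmol/L.
tocumycin: 38 × (1/2)^(484/267) = 38 × (1/2)^1.8127 ≈ 10.817 nmol/L.
Ratio ≈ 2.9114 / 10.817 ≈ 0.26916.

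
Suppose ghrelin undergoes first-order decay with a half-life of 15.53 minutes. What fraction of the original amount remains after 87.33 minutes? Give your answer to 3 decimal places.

n = 87.33/15.53 ≈ 5.6233 half-lives.
Fraction remaining = (1/2)^5.6233 ≈ 0.020287.

0.020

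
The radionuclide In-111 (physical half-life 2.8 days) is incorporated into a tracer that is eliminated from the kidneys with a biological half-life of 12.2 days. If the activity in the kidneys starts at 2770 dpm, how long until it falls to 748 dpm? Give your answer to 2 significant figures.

4.3 days

1/t_eff = 1/t_phys + 1/t_biol = 1/2.8 + 1/12.2 = 0.43911 per day.
t_eff = 2.8 × 12.2 / (2.8 + 12.2) ≈ 2.2773 days.
n = log₂(2770/748) ≈ 1.8888; t = 1.8888 × 2.2773 ≈ 4.3014 days.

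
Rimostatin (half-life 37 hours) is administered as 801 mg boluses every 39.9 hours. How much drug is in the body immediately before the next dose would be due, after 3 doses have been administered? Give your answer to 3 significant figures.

The 3 doses were given 119.7, 79.8, 39.9 hours ago.
Total = 801·(1/2)^(119.7/37) + 801·(1/2)^(79.8/37) + 801·(1/2)^(39.9/37)
      = 85.067 + 179.63 + 379.32 ≈ 644.02 mg.

644 mg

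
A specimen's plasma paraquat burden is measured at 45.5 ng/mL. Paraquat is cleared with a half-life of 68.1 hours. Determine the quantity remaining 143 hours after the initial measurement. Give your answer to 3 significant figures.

Number of half-lives: n = 143/68.1 ≈ 2.0999.
Remaining = 45.5 × (1/2)^2.0999 = 45.5 × 0.23328 ≈ 10.614 ng/mL.

10.6 ng/mL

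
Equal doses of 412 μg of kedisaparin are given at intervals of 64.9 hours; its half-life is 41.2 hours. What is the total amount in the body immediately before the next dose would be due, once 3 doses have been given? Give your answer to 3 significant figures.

The 3 doses were given 194.7, 129.8, 64.9 hours ago.
Total = 412·(1/2)^(194.7/41.2) + 412·(1/2)^(129.8/41.2) + 412·(1/2)^(64.9/41.2)
      = 15.571 + 46.399 + 138.26 ≈ 200.23 μg.

200 μg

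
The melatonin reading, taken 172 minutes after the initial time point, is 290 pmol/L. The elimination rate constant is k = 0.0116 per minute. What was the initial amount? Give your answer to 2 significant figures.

t½ = ln 2 / k = 0.69315 / 0.0116 ≈ 59.754 minutes.
Number of half-lives elapsed: n = 172/59.754 ≈ 2.8785.
A₀ = A × 2^n = 290 × 2^2.8785 = 290 × 7.3537 ≈ 2132.6 pmol/L.

2100 pmol/L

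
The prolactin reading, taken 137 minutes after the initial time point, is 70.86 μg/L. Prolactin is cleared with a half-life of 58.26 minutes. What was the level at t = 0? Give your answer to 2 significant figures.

Number of half-lives elapsed: n = 137/58.26 ≈ 2.3515.
A₀ = A × 2^n = 70.86 × 2^2.3515 = 70.86 × 5.1036 ≈ 361.64 μg/L.

360 μg/L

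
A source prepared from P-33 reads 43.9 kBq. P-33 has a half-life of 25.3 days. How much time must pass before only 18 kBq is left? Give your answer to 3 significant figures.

32.5 days

Fraction remaining = 18/43.9 ≈ 0.41002.
n = log₂(43.9/18) = ln(2.4389)/ln 2 ≈ 1.2862 half-lives.
t = n × t½ = 1.2862 × 25.3 ≈ 32.541 days.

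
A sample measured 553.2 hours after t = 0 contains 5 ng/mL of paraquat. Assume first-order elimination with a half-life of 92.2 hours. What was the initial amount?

320 ng/mL

Number of half-lives elapsed: n = 553.2/92.2 ≈ 6.
A₀ = A × 2^n = 5 × 2^6 = 5 × 64 ≈ 320 ng/mL.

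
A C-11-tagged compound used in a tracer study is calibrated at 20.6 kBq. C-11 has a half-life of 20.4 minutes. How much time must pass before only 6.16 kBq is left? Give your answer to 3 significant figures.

Fraction remaining = 6.16/20.6 ≈ 0.29903.
n = log₂(20.6/6.16) = ln(3.3442)/ln 2 ≈ 1.7416 half-lives.
t = n × t½ = 1.7416 × 20.4 ≈ 35.529 minutes.

35.5 minutes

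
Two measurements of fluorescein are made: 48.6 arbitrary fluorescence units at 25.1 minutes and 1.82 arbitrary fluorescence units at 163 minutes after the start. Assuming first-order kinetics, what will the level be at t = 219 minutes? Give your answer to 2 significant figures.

0.48 arbitrary fluorescence units

Over Δt = 163 − 25.1 = 137.9 minutes, the level fell by a factor of 48.6/1.82 ≈ 26.703.
n = log₂(26.703) ≈ 4.7389 half-lives, so t½ = 137.9/4.7389 ≈ 29.099 minutes.
From t = 163 to t = 219: 1.82 × (1/2)^((219−163)/29.099) ≈ 0.47946 arbitrary fluorescence units.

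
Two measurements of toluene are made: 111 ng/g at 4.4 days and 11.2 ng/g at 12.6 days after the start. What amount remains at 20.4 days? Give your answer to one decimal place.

Over Δt = 12.6 − 4.4 = 8.2 days, the level fell by a factor of 111/11.2 ≈ 9.9107.
n = log₂(9.9107) ≈ 3.309 half-lives, so t½ = 8.2/3.309 ≈ 2.4781 days.
From t = 12.6 to t = 20.4: 11.2 × (1/2)^((20.4−12.6)/2.4781) ≈ 1.2639 ng/g.

1.3 ng/g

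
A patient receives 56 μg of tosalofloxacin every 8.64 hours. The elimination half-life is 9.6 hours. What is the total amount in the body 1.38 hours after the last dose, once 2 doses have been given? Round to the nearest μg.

78 μg

The 2 doses were given 10.02, 1.38 hours ago.
Total = 56·(1/2)^(10.02/9.6) + 56·(1/2)^(1.38/9.6)
      = 27.164 + 50.689 ≈ 77.853 μg.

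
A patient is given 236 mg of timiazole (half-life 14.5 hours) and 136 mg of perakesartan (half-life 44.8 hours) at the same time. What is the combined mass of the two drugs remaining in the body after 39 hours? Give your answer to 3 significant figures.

111 mg

timiazole: 236 × (1/2)^(39/14.5) = 236 × (1/2)^2.6897 ≈ 36.58 mg.
perakesartan: 136 × (1/2)^(39/44.8) = 136 × (1/2)^0.87054 ≈ 74.384 mg.
Total = 36.58 + 74.384 ≈ 110.96 mg.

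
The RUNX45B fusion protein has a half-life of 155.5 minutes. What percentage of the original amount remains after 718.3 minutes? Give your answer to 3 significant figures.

n = 718.3/155.5 ≈ 4.6193 half-lives.
Fraction remaining = (1/2)^4.6193 ≈ 0.040687, i.e. 4.0687%.

4.07%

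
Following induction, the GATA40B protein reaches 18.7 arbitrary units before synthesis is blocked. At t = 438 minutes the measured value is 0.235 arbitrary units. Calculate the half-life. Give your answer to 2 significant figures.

69 minutes

A/A₀ = 0.235/18.7 ≈ 0.012567.
n = log₂(79.574) ≈ 6.3142 half-lives elapsed in 438 minutes.
t½ = 438/6.3142 ≈ 69.367 minutes.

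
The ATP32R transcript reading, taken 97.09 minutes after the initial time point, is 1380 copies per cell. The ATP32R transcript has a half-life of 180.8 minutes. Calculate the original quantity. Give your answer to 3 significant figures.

Number of half-lives elapsed: n = 97.09/180.8 ≈ 0.537.
A₀ = A × 2^n = 1380 × 2^0.537 = 1380 × 1.451 ≈ 2002.3 copies per cell.

2000 copies per cell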